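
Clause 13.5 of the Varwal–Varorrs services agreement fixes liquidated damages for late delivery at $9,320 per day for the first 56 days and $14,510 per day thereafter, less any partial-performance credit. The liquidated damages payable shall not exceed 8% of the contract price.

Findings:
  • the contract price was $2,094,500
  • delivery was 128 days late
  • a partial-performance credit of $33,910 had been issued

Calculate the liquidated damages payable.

First 56 days: 56 × $9,320 = $521,920
Remaining days: (128 − 56) × $14,510 = $1,044,720
Accrued per-day damages: $521,920 + $1,044,720 = $1,566,640
Less partial-performance credit: $1,566,640 − $33,910 = $1,532,730
Cap: 8% of $2,094,500 = $167,560
Cap at $167,560: $1,532,730 exceeds the cap → $167,560

$167,560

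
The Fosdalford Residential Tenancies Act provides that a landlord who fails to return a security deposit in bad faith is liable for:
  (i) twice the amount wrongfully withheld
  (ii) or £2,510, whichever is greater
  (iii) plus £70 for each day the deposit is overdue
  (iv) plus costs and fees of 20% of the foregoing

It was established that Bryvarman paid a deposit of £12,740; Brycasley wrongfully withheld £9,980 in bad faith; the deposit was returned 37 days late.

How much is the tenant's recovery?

£27,060

Doubled: 2 × £9,980 = £19,960
Minimum £2,510: £19,960 meets the minimum, no increase.
Late-return penalty: 37 × £70 = £2,590
Damages plus late penalty: £19,960 + £2,590 = £22,550
Costs and fees: 20% of £22,550 = £4,510
Total recovery: £22,550 + £4,510 = £27,060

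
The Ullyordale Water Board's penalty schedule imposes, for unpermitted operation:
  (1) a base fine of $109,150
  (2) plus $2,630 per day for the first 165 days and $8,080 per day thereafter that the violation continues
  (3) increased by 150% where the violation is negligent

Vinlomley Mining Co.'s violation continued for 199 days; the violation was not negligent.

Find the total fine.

First 165 days: 165 × $2,630 = $433,950
Remaining days: (199 − 165) × $8,080 = $274,720
Per-day component: $433,950 + $274,720 = $708,670
Base plus per-day: $109,150 + $708,670 = $817,820
The violation was not negligent: no 150% increase.

$817,820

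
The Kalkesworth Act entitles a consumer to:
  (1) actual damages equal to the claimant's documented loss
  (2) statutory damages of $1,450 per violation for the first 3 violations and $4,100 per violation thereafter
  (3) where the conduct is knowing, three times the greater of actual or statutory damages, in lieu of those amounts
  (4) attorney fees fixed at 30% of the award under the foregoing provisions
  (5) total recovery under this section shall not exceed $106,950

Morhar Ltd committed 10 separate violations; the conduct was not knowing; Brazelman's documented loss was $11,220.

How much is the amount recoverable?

First 3 violations: 3 × $1,450 = $4,350
Remaining violations: (10 − 3) × $4,100 = $28,700
Statutory damages: $4,350 + $28,700 = $33,050
Conduct not knowing: the in-lieu enhancement does not apply.
Actual plus statutory damages: $11,220 + $33,050 = $44,270
Attorney fees: 30% of $44,270 = $13,281
Total before cap: $44,270 + $13,281 = $57,551
Cap at $106,950: $57,551 is within the cap, no reduction.

$57,551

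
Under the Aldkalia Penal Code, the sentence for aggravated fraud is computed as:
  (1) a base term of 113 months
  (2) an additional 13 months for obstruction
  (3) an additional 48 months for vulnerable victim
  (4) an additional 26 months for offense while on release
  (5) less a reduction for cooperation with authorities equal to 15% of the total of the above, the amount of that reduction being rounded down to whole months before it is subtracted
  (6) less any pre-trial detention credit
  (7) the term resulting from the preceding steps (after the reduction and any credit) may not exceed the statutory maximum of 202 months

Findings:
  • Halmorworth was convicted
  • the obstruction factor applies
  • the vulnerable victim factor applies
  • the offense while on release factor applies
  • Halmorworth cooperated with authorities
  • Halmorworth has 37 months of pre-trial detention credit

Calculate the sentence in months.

133 months

Obstruction enhancement: +13 months
Vulnerable victim enhancement: +48 months
Offense while on release enhancement: +26 months
Adjusted term: 113 months + 13 months + 48 months + 26 months = 200 months
Cooperation with authorities reduction: 15% of 200 months = 30 months (rounded down)
After reduction: 200 − 30 = 170 months
Less pre-trial detention credit: 170 months − 37 months = 133 months
Cap at 202 months: 133 months is within the cap, no reduction.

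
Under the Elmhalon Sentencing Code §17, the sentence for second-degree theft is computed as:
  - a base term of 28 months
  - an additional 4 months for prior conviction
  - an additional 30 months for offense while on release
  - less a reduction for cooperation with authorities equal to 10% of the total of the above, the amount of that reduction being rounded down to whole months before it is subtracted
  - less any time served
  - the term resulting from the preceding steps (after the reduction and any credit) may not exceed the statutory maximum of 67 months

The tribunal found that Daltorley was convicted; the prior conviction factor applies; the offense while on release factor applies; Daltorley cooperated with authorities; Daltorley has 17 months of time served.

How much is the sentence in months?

39 months

Prior conviction enhancement: +4 months
Offense while on release enhancement: +30 months
Adjusted term: 28 months + 4 months + 30 months = 62 months
Cooperation with authorities reduction: 10% of 62 months = 6 months (rounded down)
After reduction: 62 − 6 = 56 months
Less time served: 56 months − 17 months = 39 months
Cap at 67 months: 39 months is within the cap, no reduction.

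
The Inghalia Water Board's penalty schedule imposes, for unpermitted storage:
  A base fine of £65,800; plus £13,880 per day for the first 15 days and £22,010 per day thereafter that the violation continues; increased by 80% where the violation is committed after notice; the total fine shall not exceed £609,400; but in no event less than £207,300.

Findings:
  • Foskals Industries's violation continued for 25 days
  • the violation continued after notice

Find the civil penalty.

First 15 days: 15 × £13,880 = £208,200
Remaining days: (25 − 15) × £22,010 = £220,100
Per-day component: £208,200 + £220,100 = £428,300
Base plus per-day: £65,800 + £428,300 = £494,100
Enhancement: 80% of £494,100 = £395,280
Enhanced fine: £494,100 + £395,280 = £889,380
Cap at £609,400: £889,380 exceeds the cap → £609,400
Minimum £207,300: £609,400 meets the minimum, no increase.

£609,400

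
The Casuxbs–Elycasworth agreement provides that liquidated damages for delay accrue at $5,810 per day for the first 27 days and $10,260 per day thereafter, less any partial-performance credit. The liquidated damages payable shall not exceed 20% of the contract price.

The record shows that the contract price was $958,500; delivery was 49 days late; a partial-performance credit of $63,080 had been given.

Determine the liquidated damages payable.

$191,700

First 27 days: 27 × $5,810 = $156,870
Remaining days: (49 − 27) × $10,260 = $225,720
Accrued per-day damages: $156,870 + $225,720 = $382,590
Less partial-performance credit: $382,590 − $63,080 = $319,510
Cap: 20% of $958,500 = $191,700
Cap at $191,700: $319,510 exceeds the cap → $191,700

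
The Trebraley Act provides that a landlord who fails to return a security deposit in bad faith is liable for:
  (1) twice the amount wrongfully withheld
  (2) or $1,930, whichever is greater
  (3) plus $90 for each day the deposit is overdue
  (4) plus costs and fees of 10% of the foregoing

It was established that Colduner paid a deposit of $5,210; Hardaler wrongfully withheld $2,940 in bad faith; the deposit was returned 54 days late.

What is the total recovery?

Doubled: 2 × $2,940 = $5,880
Minimum $1,930: $5,880 meets the minimum, no increase.
Late-return penalty: 54 × $90 = $4,860
Damages plus late penalty: $5,880 + $4,860 = $10,740
Costs and fees: 10% of $10,740 = $1,074
Total recovery: $10,740 + $1,074 = $11,814

$11,814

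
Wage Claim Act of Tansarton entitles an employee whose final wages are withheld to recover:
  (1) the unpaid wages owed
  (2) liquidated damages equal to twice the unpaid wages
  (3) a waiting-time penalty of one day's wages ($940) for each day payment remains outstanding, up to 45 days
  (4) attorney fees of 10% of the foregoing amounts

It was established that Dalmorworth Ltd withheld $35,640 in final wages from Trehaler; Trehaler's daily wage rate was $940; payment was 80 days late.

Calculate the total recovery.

$164,142

Doubled: 2 × $35,640 = $71,280
Penalty days: min(80, 45) = 45
Waiting-time penalty: 45 × $940 = $42,300
Subtotal: $35,640 + $71,280 + $42,300 = $149,220
Attorney fees: 10% of $149,220 = $14,922
Total award: $149,220 + $14,922 = $164,142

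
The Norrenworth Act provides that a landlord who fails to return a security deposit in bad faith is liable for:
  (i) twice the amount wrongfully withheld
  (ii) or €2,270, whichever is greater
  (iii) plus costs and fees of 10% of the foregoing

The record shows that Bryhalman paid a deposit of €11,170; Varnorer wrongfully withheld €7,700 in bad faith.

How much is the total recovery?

Doubled: 2 × €7,700 = €15,400
Minimum €2,270: €15,400 meets the minimum, no increase.
Costs and fees: 10% of €15,400 = €1,540
Total recovery: €15,400 + €1,540 = €16,940

€16,940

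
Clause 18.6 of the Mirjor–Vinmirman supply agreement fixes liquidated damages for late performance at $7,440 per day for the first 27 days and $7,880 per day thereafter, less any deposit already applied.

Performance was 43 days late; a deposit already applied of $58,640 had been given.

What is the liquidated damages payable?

$268,320

First 27 days: 27 × $7,440 = $200,880
Remaining days: (43 − 27) × $7,880 = $126,080
Accrued per-day damages: $200,880 + $126,080 = $326,960
Less deposit already applied: $326,960 − $58,640 = $268,320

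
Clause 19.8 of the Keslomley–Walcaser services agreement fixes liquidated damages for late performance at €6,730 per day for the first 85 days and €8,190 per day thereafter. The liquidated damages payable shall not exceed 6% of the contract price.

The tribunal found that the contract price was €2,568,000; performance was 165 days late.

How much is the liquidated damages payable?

€154,080

First 85 days: 85 × €6,730 = €572,050
Remaining days: (165 − 85) × €8,190 = €655,200
Accrued per-day damages: €572,050 + €655,200 = €1,227,250
Cap: 6% of €2,568,000 = €154,080
Cap at €154,080: €1,227,250 exceeds the cap → €154,080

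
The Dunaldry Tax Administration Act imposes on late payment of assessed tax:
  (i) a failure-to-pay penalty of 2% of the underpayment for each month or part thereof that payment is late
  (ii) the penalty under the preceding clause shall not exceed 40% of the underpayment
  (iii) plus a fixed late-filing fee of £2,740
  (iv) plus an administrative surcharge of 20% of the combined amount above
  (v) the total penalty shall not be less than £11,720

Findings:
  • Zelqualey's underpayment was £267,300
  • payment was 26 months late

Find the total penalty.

£131,592

Accrued rate: 2% × 26 = 52%, capped at 40% → 40%
Failure-to-pay penalty: 40% of £267,300 = £106,920
Penalty before surcharge: £106,920 + £2,740 = £109,660
Administrative surcharge: 20% of £109,660 = £21,932
Total penalty: £109,660 + £21,932 = £131,592
Minimum £11,720: £131,592 meets the minimum, no increase.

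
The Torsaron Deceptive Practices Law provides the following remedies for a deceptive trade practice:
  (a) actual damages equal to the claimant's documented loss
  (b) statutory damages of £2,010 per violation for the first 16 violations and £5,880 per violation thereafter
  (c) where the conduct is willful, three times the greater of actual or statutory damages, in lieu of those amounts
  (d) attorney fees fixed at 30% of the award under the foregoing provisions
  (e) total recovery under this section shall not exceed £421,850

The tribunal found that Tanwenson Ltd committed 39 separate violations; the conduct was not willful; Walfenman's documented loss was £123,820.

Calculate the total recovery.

£378,586

First 16 violations: 16 × £2,010 = £32,160
Remaining violations: (39 − 16) × £5,880 = £135,240
Statutory damages: £32,160 + £135,240 = £167,400
Conduct not willful: the in-lieu enhancement does not apply.
Actual plus statutory damages: £123,820 + £167,400 = £291,220
Attorney fees: 30% of £291,220 = £87,366
Total before cap: £291,220 + £87,366 = £378,586
Cap at £421,850: £378,586 is within the cap, no reduction.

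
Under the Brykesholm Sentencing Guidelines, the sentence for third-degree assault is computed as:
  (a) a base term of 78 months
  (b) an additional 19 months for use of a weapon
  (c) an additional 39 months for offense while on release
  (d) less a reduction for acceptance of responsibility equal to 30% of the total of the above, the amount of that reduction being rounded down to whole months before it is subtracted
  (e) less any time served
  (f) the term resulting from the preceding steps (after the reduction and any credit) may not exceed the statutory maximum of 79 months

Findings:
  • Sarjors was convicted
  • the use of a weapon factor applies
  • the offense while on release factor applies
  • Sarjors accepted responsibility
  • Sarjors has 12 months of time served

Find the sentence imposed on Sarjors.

Use of a weapon enhancement: +19 months
Offense while on release enhancement: +39 months
Adjusted term: 78 months + 19 months + 39 months = 136 months
Acceptance of responsibility reduction: 30% of 136 months = 40 months (rounded down)
After reduction: 136 − 40 = 96 months
Less time served: 96 months − 12 months = 84 months
Cap at 79 months: 84 months exceeds the cap → 79 months

79 months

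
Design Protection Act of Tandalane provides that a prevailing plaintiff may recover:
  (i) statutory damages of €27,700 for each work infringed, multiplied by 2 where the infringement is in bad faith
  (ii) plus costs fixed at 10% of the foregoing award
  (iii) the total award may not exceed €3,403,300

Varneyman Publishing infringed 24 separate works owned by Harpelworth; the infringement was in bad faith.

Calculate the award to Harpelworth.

Award: €1,462,560

Statutory damages: 24 × €27,700 = €664,800
Doubled: 2 × €664,800 = €1,329,600
Costs: 10% of €1,329,600 = €132,960
Award plus costs: €1,329,600 + €132,960 = €1,462,560
Cap at €3,403,300: €1,462,560 is within the cap, no reduction.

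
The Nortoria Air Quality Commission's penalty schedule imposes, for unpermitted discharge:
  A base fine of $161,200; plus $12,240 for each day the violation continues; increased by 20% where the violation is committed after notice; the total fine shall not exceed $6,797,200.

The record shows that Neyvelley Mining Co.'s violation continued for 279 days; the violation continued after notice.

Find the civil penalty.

$4,291,392

Per-day component: 279 × $12,240 = $3,414,960
Base plus per-day: $161,200 + $3,414,960 = $3,576,160
Enhancement: 20% of $3,576,160 = $715,232
Enhanced fine: $3,576,160 + $715,232 = $4,291,392
Cap at $6,797,200: $4,291,392 is within the cap, no reduction.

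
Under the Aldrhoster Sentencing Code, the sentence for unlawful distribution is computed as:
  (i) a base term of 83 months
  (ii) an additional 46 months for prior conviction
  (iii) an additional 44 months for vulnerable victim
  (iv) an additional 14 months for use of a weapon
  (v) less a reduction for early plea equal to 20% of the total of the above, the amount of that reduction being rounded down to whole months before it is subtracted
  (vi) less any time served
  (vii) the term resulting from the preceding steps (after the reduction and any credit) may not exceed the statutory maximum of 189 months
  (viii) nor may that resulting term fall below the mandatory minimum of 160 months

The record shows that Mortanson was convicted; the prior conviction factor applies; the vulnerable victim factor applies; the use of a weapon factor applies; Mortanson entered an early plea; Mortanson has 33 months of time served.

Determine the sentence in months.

Sentence: 160 months

Prior conviction enhancement: +46 months
Vulnerable victim enhancement: +44 months
Use of a weapon enhancement: +14 months
Adjusted term: 83 months + 46 months + 44 months + 14 months = 187 months
Early plea reduction: 20% of 187 months = 37 months (rounded down)
After reduction: 187 − 37 = 150 months
Less time served: 150 months − 33 months = 117 months
Cap at 189 months: 117 months is within the cap, no reduction.
Minimum 160 months: 117 months is below the minimum → 160 months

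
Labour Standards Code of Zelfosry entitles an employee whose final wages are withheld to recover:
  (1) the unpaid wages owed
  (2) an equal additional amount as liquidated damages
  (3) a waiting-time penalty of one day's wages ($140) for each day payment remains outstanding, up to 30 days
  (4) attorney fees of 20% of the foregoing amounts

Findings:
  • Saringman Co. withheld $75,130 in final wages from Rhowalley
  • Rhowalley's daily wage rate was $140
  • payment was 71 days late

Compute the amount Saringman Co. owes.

Liquidated damages (equal amount): $75,130
Penalty days: min(71, 30) = 30
Waiting-time penalty: 30 × $140 = $4,200
Subtotal: $75,130 + $75,130 + $4,200 = $154,460
Attorney fees: 20% of $154,460 = $30,892
Total award: $154,460 + $30,892 = $185,352

$185,352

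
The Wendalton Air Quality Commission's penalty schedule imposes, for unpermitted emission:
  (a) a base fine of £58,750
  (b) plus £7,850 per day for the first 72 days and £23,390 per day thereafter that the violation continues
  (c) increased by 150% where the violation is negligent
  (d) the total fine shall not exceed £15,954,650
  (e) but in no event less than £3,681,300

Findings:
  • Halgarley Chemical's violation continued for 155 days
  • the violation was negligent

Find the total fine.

First 72 days: 72 × £7,850 = £565,200
Remaining days: (155 − 72) × £23,390 = £1,941,370
Per-day component: £565,200 + £1,941,370 = £2,506,570
Base plus per-day: £58,750 + £2,506,570 = £2,565,320
Enhancement: 150% of £2,565,320 = £3,847,980
Enhanced fine: £2,565,320 + £3,847,980 = £6,413,300
Cap at £15,954,650: £6,413,300 is within the cap, no reduction.
Minimum £3,681,300: £6,413,300 meets the minimum, no increase.

£6,413,300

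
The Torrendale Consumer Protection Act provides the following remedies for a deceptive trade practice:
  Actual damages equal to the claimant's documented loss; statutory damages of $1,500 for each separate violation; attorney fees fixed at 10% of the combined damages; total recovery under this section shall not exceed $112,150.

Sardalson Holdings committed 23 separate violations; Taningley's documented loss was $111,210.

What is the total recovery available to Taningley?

Statutory damages: 23 × $1,500 = $34,500
Combined damages: $111,210 + $34,500 = $145,710
Attorney fees: 10% of $145,710 = $14,571
Total before cap: $145,710 + $14,571 = $160,281
Cap at $112,150: $160,281 exceeds the cap → $112,150

$112,150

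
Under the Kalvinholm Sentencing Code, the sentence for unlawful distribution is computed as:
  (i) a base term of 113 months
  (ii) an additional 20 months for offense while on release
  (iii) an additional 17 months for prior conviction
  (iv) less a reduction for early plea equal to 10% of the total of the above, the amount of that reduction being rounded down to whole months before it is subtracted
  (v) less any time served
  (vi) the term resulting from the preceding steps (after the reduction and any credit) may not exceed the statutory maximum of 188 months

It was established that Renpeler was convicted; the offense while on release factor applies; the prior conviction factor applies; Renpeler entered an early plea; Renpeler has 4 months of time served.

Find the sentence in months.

131 months

Offense while on release enhancement: +20 months
Prior conviction enhancement: +17 months
Adjusted term: 113 months + 20 months + 17 months = 150 months
Early plea reduction: 10% of 150 months = 15 months (rounded down)
After reduction: 150 − 15 = 135 months
Less time served: 135 months − 4 months = 131 months
Cap at 188 months: 131 months is within the cap, no reduction.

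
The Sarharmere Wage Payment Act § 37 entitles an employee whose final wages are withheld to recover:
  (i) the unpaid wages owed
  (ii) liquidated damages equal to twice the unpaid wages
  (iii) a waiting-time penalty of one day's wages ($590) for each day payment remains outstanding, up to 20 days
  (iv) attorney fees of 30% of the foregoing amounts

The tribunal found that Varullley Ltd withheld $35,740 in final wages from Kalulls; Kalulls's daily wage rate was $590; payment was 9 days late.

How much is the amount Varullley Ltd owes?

Doubled: 2 × $35,740 = $71,480
Penalty days: min(9, 20) = 9
Waiting-time penalty: 9 × $590 = $5,310
Subtotal: $35,740 + $71,480 + $5,310 = $112,530
Attorney fees: 30% of $112,530 = $33,759
Total award: $112,530 + $33,759 = $146,289

$146,289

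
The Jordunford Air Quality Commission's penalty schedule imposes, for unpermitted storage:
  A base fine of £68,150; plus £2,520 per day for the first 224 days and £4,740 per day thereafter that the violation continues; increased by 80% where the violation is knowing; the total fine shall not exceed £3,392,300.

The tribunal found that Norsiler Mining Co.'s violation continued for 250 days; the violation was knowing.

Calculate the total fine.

£1,360,566

First 224 days: 224 × £2,520 = £564,480
Remaining days: (250 − 224) × £4,740 = £123,240
Per-day component: £564,480 + £123,240 = £687,720
Base plus per-day: £68,150 + £687,720 = £755,870
Enhancement: 80% of £755,870 = £604,696
Enhanced fine: £755,870 + £604,696 = £1,360,566
Cap at £3,392,300: £1,360,566 is within the cap, no reduction.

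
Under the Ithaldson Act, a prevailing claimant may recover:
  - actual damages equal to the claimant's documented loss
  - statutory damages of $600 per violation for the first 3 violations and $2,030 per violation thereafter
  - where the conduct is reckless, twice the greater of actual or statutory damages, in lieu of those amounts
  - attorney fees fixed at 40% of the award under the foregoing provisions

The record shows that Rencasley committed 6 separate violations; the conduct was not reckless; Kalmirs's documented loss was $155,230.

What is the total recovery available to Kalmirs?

First 3 violations: 3 × $600 = $1,800
Remaining violations: (6 − 3) × $2,030 = $6,090
Statutory damages: $1,800 + $6,090 = $7,890
Conduct not reckless: the in-lieu enhancement does not apply.
Actual plus statutory damages: $155,230 + $7,890 = $163,120
Attorney fees: 40% of $163,120 = $65,248
Total recovery: $163,120 + $65,248 = $228,368

Total recovery: $228,368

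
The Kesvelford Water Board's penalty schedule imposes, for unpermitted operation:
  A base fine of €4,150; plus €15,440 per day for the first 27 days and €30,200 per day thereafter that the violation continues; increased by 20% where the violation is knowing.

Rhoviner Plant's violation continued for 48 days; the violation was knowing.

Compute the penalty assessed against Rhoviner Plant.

Civil penalty: €1,266,276

First 27 days: 27 × €15,440 = €416,880
Remaining days: (48 − 27) × €30,200 = €634,200
Per-day component: €416,880 + €634,200 = €1,051,080
Base plus per-day: €4,150 + €1,051,080 = €1,055,230
Enhancement: 20% of €1,055,230 = €211,046
Enhanced fine: €1,055,230 + €211,046 = €1,266,276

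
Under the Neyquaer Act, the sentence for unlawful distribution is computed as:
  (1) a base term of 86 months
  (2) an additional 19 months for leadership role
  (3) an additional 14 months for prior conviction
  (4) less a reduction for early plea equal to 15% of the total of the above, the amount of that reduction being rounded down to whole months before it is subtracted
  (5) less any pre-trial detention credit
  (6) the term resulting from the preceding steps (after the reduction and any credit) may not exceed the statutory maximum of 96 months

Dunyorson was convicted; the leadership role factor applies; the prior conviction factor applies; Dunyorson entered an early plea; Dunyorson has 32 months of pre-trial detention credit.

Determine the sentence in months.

Leadership role enhancement: +19 months
Prior conviction enhancement: +14 months
Adjusted term: 86 months + 19 months + 14 months = 119 months
Early plea reduction: 15% of 119 months = 17 months (rounded down)
After reduction: 119 − 17 = 102 months
Less pre-trial detention credit: 102 months − 32 months = 70 months
Cap at 96 months: 70 months is within the cap, no reduction.

70 months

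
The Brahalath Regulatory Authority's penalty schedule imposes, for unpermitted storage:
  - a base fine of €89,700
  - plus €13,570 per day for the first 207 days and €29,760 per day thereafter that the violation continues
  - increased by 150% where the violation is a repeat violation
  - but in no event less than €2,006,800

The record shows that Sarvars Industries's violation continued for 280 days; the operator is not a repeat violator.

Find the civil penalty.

Civil penalty: €5,071,170

First 207 days: 207 × €13,570 = €2,808,990
Remaining days: (280 − 207) × €29,760 = €2,172,480
Per-day component: €2,808,990 + €2,172,480 = €4,981,470
Base plus per-day: €89,700 + €4,981,470 = €5,071,170
The operator is not a repeat violator: no 150% increase.
Minimum €2,006,800: €5,071,170 meets the minimum, no increase.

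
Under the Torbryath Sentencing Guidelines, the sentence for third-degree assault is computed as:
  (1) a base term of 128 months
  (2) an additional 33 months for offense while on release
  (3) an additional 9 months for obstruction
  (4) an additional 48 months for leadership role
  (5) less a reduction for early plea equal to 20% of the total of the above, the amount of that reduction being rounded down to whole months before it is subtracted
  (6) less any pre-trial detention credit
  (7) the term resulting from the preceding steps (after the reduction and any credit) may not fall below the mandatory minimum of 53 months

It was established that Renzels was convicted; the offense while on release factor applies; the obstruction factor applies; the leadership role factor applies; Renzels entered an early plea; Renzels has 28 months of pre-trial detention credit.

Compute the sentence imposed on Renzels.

Offense while on release enhancement: +33 months
Obstruction enhancement: +9 months
Leadership role enhancement: +48 months
Adjusted term: 128 months + 33 months + 9 months + 48 months = 218 months
Early plea reduction: 20% of 218 months = 43 months (rounded down)
After reduction: 218 − 43 = 175 months
Less pre-trial detention credit: 175 months − 28 months = 147 months
Minimum 53 months: 147 months meets the minimum, no increase.

147 months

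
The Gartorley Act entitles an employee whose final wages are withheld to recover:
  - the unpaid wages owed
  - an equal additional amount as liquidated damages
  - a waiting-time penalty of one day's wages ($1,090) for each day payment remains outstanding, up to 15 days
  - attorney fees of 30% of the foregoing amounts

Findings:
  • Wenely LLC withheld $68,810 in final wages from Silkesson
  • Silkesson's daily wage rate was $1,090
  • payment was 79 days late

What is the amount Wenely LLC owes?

$200,161

Liquidated damages (equal amount): $68,810
Penalty days: min(79, 15) = 15
Waiting-time penalty: 15 × $1,090 = $16,350
Subtotal: $68,810 + $68,810 + $16,350 = $153,970
Attorney fees: 30% of $153,970 = $46,191
Total award: $153,970 + $46,191 = $200,161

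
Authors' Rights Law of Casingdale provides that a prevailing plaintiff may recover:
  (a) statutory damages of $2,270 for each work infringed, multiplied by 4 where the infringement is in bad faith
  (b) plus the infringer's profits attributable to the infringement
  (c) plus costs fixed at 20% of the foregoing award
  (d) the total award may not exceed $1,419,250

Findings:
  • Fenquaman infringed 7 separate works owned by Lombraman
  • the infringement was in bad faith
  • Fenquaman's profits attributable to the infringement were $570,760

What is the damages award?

$761,184

Statutory damages: 7 × $2,270 = $15,890
Multiplied by 4: 4 × $15,890 = $63,560
Combined award: $63,560 + $570,760 = $634,320
Costs: 20% of $634,320 = $126,864
Award plus costs: $634,320 + $126,864 = $761,184
Cap at $1,419,250: $761,184 is within the cap, no reduction.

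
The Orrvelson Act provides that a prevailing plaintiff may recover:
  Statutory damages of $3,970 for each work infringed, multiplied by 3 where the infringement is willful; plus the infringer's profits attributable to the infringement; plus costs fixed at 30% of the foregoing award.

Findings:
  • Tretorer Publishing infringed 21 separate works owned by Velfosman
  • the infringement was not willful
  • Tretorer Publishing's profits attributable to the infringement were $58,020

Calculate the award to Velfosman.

$183,807

Statutory damages: 21 × $3,970 = $83,370
Infringement not willful: no ×3 enhancement.
Combined award: $83,370 + $58,020 = $141,390
Costs: 30% of $141,390 = $42,417
Award plus costs: $141,390 + $42,417 = $183,807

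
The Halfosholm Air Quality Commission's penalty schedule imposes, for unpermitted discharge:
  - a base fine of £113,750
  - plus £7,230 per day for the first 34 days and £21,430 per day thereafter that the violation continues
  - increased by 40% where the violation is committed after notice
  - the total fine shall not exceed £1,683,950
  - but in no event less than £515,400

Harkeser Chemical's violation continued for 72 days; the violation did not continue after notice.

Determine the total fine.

£1,173,910

First 34 days: 34 × £7,230 = £245,820
Remaining days: (72 − 34) × £21,430 = £814,340
Per-day component: £245,820 + £814,340 = £1,060,160
Base plus per-day: £113,750 + £1,060,160 = £1,173,910
The violation did not continue after notice: no 40% increase.
Cap at £1,683,950: £1,173,910 is within the cap, no reduction.
Minimum £515,400: £1,173,910 meets the minimum, no increase.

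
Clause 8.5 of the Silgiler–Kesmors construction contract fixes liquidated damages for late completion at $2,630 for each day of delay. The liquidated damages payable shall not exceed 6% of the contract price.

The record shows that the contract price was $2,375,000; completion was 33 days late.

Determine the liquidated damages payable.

Per-day damages: 33 × $2,630 = $86,790
Cap: 6% of $2,375,000 = $142,500
Cap at $142,500: $86,790 is within the cap, no reduction.

$86,790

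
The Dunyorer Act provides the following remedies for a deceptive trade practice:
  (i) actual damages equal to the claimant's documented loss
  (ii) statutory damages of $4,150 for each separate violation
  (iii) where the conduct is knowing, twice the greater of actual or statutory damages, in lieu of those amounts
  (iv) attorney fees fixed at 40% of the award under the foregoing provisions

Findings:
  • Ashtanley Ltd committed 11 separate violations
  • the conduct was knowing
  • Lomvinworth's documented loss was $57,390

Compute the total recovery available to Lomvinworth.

$160,692

Statutory damages: 11 × $4,150 = $45,650
Greater of actual damages ($57,390) or statutory damages ($45,650): $57,390
Doubled: 2 × $57,390 = $114,780
Attorney fees: 40% of $114,780 = $45,912
Total recovery: $114,780 + $45,912 = $160,692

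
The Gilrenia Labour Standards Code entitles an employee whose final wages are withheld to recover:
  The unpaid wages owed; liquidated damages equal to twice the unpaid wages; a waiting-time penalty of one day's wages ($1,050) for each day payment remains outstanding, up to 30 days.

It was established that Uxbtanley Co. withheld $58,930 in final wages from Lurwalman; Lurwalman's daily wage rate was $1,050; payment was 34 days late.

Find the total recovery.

$208,290

Doubled: 2 × $58,930 = $117,860
Penalty days: min(34, 30) = 30
Waiting-time penalty: 30 × $1,050 = $31,500
Total award: $58,930 + $117,860 + $31,500 = $208,290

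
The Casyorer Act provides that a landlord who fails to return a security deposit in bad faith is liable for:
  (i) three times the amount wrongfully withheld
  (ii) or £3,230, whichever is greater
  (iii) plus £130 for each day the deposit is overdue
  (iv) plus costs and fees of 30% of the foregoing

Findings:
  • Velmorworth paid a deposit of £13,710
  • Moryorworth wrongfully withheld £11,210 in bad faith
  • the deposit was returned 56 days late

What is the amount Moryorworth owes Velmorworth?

Recovery: £53,183

Trebled: 3 × £11,210 = £33,630
Minimum £3,230: £33,630 meets the minimum, no increase.
Late-return penalty: 56 × £130 = £7,280
Damages plus late penalty: £33,630 + £7,280 = £40,910
Costs and fees: 30% of £40,910 = £12,273
Total recovery: £40,910 + £12,273 = £53,183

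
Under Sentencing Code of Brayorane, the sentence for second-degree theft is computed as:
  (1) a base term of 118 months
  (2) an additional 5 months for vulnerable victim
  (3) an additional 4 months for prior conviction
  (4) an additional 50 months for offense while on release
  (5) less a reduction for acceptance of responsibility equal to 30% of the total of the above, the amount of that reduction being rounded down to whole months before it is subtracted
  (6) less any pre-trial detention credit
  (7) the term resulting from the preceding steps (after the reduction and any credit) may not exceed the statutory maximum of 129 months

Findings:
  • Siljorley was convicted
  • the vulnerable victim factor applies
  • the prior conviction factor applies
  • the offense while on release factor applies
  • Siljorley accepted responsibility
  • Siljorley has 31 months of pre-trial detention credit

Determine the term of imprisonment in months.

Vulnerable victim enhancement: +5 months
Prior conviction enhancement: +4 months
Offense while on release enhancement: +50 months
Adjusted term: 118 months + 5 months + 4 months + 50 months = 177 months
Acceptance of responsibility reduction: 30% of 177 months = 53 months (rounded down)
After reduction: 177 − 53 = 124 months
Less pre-trial detention credit: 124 months − 31 months = 93 months
Cap at 129 months: 93 months is within the cap, no reduction.

93 months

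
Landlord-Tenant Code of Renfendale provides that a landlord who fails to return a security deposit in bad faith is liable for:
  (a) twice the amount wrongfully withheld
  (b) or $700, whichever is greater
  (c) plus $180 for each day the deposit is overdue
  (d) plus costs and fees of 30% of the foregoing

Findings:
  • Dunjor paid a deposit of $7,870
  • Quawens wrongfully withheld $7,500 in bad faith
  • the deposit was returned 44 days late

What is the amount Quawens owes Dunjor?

Doubled: 2 × $7,500 = $15,000
Minimum $700: $15,000 meets the minimum, no increase.
Late-return penalty: 44 × $180 = $7,920
Damages plus late penalty: $15,000 + $7,920 = $22,920
Costs and fees: 30% of $22,920 = $6,876
Total recovery: $22,920 + $6,876 = $29,796

$29,796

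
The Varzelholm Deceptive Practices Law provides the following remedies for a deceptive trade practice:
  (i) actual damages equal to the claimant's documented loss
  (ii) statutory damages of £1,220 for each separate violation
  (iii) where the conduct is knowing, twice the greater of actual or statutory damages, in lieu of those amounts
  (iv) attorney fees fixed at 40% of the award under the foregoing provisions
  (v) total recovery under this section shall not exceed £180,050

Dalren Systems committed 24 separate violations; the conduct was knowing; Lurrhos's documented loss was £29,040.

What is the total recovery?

Statutory damages: 24 × £1,220 = £29,280
Greater of actual damages (£29,040) or statutory damages (£29,280): £29,280
Doubled: 2 × £29,280 = £58,560
Attorney fees: 40% of £58,560 = £23,424
Total before cap: £58,560 + £23,424 = £81,984
Cap at £180,050: £81,984 is within the cap, no reduction.

£81,984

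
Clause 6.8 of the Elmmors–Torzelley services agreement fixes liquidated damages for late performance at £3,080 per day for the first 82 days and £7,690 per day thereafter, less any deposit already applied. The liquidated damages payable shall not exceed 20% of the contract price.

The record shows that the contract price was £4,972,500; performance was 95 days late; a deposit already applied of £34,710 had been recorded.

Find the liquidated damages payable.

First 82 days: 82 × £3,080 = £252,560
Remaining days: (95 − 82) × £7,690 = £99,970
Accrued per-day damages: £252,560 + £99,970 = £352,530
Less deposit already applied: £352,530 − £34,710 = £317,820
Cap: 20% of £4,972,500 = £994,500
Cap at £994,500: £317,820 is within the cap, no reduction.

£317,820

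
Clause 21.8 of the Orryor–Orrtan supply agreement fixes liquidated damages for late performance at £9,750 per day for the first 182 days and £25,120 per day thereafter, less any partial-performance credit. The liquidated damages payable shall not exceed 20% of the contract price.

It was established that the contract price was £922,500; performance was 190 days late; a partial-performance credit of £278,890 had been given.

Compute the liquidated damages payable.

First 182 days: 182 × £9,750 = £1,774,500
Remaining days: (190 − 182) × £25,120 = £200,960
Accrued per-day damages: £1,774,500 + £200,960 = £1,975,460
Less partial-performance credit: £1,975,460 − £278,890 = £1,696,570
Cap: 20% of £922,500 = £184,500
Cap at £184,500: £1,696,570 exceeds the cap → £184,500

£184,500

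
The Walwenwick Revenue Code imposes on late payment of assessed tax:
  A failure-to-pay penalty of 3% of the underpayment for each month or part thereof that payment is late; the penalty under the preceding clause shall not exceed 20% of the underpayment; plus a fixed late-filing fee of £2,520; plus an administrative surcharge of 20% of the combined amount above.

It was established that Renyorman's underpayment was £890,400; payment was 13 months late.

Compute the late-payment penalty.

Accrued rate: 3% × 13 = 39%, capped at 20% → 20%
Failure-to-pay penalty: 20% of £890,400 = £178,080
Penalty before surcharge: £178,080 + £2,520 = £180,600
Administrative surcharge: 20% of £180,600 = £36,120
Total penalty: £180,600 + £36,120 = £216,720

£216,720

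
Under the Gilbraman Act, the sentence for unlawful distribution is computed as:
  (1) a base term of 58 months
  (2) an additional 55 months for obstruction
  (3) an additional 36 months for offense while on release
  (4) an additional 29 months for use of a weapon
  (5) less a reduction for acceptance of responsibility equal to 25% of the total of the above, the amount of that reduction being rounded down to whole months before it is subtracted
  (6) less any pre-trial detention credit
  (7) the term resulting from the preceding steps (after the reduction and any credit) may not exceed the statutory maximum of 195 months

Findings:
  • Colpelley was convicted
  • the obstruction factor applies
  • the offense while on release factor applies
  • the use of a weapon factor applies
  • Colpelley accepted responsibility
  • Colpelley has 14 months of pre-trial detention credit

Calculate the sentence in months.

Obstruction enhancement: +55 months
Offense while on release enhancement: +36 months
Use of a weapon enhancement: +29 months
Adjusted term: 58 months + 55 months + 36 months + 29 months = 178 months
Acceptance of responsibility reduction: 25% of 178 months = 44 months (rounded down)
After reduction: 178 − 44 = 134 months
Less pre-trial detention credit: 134 months − 14 months = 120 months
Cap at 195 months: 120 months is within the cap, no reduction.

120 months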